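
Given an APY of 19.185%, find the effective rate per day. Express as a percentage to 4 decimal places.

The per-day rate i satisfies (1 + i)^365 = 1 + 0.19185.
i = 1.19185^(1/365) − 1 = 0.0004810 = 0.0481%.

0.0481%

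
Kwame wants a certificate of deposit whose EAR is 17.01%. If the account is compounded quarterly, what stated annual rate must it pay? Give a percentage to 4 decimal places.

(1 + r/4)^4 − 1 = 0.1701, so 1 + r/4 = 1.1701^(1/4).
r/4 = 0.040054, so r = 0.160215 = 16.0215%.

16.0215%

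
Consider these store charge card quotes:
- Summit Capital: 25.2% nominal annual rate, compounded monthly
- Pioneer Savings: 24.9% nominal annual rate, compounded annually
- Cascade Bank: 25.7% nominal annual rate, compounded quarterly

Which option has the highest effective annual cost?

Summit Capital

Summit Capital: (1 + 0.252/12)^12 − 1 = 28.324%
Pioneer Savings: compounded annually, EAR = 24.900%
Cascade Bank: (1 + 0.257/4)^4 − 1 = 28.285%
The highest effective annual rate is Summit Capital at 28.324%.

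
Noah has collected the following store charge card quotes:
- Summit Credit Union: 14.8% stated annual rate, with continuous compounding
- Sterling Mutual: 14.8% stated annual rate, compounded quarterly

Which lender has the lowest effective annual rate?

Sterling Mutual

Summit Credit Union: e^0.148 − 1 = 15.951%
Sterling Mutual: (1 + 0.148/4)^4 − 1 = 15.642%
The lowest effective annual rate is Sterling Mutual at 15.642%.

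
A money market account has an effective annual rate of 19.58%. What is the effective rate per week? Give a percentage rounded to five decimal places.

0.34447%

The per-week rate i satisfies (1 + i)^52 = 1 + 0.1958.
i = 1.1958^(1/52) − 1 = 0.0034447 = 0.34447%.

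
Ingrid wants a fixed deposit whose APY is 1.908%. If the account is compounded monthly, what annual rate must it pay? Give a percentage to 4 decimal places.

(1 + r/12)^12 − 1 = 0.01908, so 1 + r/12 = 1.01908^(1/12).
r/12 = 0.001576, so r = 0.018915 = 1.8915%.

1.8915%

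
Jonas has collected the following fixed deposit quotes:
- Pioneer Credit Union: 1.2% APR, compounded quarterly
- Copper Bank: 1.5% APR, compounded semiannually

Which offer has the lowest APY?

Pioneer Credit Union: (1 + 0.012/4)^4 − 1 = 1.205%
Copper Bank: (1 + 0.015/2)^2 − 1 = 1.506%
The lowest effective annual rate is Pioneer Credit Union at 1.205%.

Pioneer Credit Union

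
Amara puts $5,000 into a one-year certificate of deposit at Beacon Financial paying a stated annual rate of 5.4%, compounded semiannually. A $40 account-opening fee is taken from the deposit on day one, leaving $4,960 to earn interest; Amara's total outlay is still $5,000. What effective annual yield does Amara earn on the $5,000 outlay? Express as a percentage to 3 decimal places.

4.629%

Value after one year: 4,960 × (1 + 0.054/2)^2 = 4,960 × 1.054729 = $5,231.46.
Effective yield on the $5,000 outlay: 5,231.46 / 5,000 − 1 = 0.046291 = 4.629%.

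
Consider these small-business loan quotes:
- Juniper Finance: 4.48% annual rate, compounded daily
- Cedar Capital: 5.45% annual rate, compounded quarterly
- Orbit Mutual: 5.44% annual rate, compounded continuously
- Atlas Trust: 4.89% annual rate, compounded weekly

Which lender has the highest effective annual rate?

Orbit Mutual

Juniper Finance: (1 + 0.0448/365)^365 − 1 = 4.582%
Cedar Capital: (1 + 0.0545/4)^4 − 1 = 5.562%
Orbit Mutual: e^0.0544 − 1 = 5.591%
Atlas Trust: (1 + 0.0489/52)^52 − 1 = 5.009%
The highest effective annual rate is Orbit Mutual at 5.591%.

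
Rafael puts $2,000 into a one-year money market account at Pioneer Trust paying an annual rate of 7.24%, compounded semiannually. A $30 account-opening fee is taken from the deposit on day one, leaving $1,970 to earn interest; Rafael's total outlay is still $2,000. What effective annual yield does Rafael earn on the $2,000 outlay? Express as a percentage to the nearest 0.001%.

5.760%

Value after one year: 1,970 × (1 + 0.0724/2)^2 = 1,970 × 1.073710 = $2,115.21.
Effective yield on the $2,000 outlay: 2,115.21 / 2,000 − 1 = 0.057605 = 5.760%.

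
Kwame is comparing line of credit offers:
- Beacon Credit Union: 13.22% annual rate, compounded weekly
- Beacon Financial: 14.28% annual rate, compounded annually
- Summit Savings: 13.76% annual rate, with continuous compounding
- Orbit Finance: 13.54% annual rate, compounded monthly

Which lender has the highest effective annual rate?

Summit Savings

Beacon Credit Union: (1 + 0.1322/52)^52 − 1 = 14.115%
Beacon Financial: compounded annually, EAR = 14.280%
Summit Savings: e^0.1376 − 1 = 14.752%
Orbit Finance: (1 + 0.1354/12)^12 − 1 = 14.413%
The highest effective annual rate is Summit Savings at 14.752%.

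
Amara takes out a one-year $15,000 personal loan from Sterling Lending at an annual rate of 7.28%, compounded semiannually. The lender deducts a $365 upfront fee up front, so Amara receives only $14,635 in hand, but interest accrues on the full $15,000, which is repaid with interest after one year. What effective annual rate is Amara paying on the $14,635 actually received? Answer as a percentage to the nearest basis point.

Amount owed after one year: 15,000 × (1 + 0.0728/2)^2 = 15,000 × 1.074125 = $16,111.87.
Effective rate on net proceeds: 16,111.87 / 14,635 − 1 = 0.100914 = 10.09%.

10.09%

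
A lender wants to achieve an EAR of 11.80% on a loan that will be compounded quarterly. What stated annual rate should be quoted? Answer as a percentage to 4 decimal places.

(1 + r/4)^4 − 1 = 0.1180, so 1 + r/4 = 1.1180^(1/4).
r/4 = 0.028278, so r = 0.113111 = 11.3111%.

11.3111%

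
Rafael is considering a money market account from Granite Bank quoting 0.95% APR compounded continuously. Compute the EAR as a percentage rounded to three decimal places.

0.955%

With continuous compounding, EAR = e^0.0095 − 1.
e^0.0095 = 1.009545, so EAR = 0.009545 = 0.955%.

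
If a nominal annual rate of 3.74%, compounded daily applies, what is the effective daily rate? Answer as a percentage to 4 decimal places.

With a nominal annual rate compounded daily, the periodic rate is the nominal rate divided by 365.
i = 0.0374 / 365 = 0.0001025 = 0.0102%.

0.0102%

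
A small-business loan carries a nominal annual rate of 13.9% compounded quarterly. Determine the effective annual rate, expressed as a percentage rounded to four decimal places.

14.6415%

EAR = (1 + 0.139/4)^4 − 1.
= 1.146415 − 1 = 14.6415%.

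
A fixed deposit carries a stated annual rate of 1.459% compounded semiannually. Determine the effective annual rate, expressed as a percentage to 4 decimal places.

EAR = (1 + 0.01459/2)^2 − 1.
= (1 + 0.007295)^2 − 1 = 1.014643 − 1 = 1.4643%.

1.4643%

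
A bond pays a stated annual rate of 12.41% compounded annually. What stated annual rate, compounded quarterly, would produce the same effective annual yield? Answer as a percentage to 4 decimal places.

Compounded annually, EAR = nominal = 0.124100.
Solve (1 + r/4)^4 = 1.124100: r/4 = 1.124100^(1/4) − 1 = 0.029678, so r = 0.118710 = 11.8710%.

11.8710%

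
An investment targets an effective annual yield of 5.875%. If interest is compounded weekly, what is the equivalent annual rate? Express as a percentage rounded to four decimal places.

(1 + r/52)^52 − 1 = 0.05875, so 1 + r/52 = 1.05875^(1/52).
r/52 = 0.001098, so r = 0.057120 = 5.7120%.

5.7120%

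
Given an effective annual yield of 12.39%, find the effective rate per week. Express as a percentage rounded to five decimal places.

The per-week rate i satisfies (1 + i)^52 = 1 + 0.1239.
i = 1.1239^(1/52) − 1 = 0.0022488 = 0.22488%.

0.22488%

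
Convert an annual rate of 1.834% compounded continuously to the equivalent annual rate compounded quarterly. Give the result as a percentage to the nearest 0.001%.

EAR under continuous compounding: e^0.01834 − 1 = 0.018509.
Solve (1 + r/4)^4 = 1.018509: r/4 = 1.018509^(1/4) − 1 = 0.004596, so r = 0.018382 = 1.838%.

1.838%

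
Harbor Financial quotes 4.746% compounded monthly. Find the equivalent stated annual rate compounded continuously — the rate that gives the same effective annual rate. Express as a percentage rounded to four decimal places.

EAR = (1 + 0.04746/12)^12 − 1 = 0.048506.
Equivalent continuous rate: r = ln(1 + 0.048506) = 0.047366 = 4.7366%.

4.7366%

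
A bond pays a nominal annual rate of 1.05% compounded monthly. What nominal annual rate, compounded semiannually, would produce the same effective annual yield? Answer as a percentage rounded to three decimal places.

EAR = (1 + 0.0105/12)^12 − 1 = 0.010551.
Solve (1 + r/2)^2 = 1.010551: r/2 = 1.010551^(1/2) − 1 = 0.005261, so r = 0.010523 = 1.052%.

1.052%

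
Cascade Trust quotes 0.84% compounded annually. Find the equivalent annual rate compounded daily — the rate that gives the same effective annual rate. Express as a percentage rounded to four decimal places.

Compounded annually, EAR = nominal = 0.008400.
Solve (1 + r/365)^365 = 1.008400: r/365 = 1.008400^(1/365) − 1 = 0.000023, so r = 0.008365 = 0.8365%.

0.8365%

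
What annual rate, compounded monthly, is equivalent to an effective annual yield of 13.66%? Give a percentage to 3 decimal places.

(1 + r/12)^12 − 1 = 0.1366, so 1 + r/12 = 1.1366^(1/12).
r/12 = 0.010727, so r = 0.128727 = 12.873%.

12.873%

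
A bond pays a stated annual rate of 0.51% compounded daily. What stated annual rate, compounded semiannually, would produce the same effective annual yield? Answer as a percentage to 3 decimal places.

0.511%

EAR = (1 + 0.0051/365)^365 − 1 = 0.005113.
Solve (1 + r/2)^2 = 1.005113: r/2 = 1.005113^(1/2) − 1 = 0.002553, so r = 0.005106 = 0.511%.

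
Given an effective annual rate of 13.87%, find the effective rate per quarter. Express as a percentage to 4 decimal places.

The per-quarter rate i satisfies (1 + i)^4 = 1 + 0.1387.
i = 1.1387^(1/4) − 1 = 0.0330048 = 3.3005%.

3.3005%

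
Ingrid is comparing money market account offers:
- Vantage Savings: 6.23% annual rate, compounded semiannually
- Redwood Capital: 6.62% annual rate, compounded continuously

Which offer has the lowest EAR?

Vantage Savings: (1 + 0.0623/2)^2 − 1 = 6.327%
Redwood Capital: e^0.0662 − 1 = 6.844%
The lowest effective annual rate is Vantage Savings at 6.327%.

Vantage Savings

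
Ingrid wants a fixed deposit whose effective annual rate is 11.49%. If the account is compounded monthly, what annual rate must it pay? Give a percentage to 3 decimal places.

(1 + r/12)^12 − 1 = 0.1149, so 1 + r/12 = 1.1149^(1/12).
r/12 = 0.009105, so r = 0.109259 = 10.926%.

10.926%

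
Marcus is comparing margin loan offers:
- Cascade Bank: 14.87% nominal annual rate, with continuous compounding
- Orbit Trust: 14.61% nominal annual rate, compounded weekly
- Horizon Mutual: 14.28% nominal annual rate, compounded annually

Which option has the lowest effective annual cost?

Horizon Mutual

Cascade Bank: e^0.1487 − 1 = 16.032%
Orbit Trust: (1 + 0.1461/52)^52 − 1 = 15.707%
Horizon Mutual: compounded annually, EAR = 14.280%
The lowest effective annual rate is Horizon Mutual at 14.280%.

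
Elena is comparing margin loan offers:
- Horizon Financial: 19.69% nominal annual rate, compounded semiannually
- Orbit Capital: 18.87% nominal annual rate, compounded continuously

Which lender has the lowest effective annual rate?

Horizon Financial: (1 + 0.1969/2)^2 − 1 = 20.659%
Orbit Capital: e^0.1887 − 1 = 20.768%
The lowest effective annual rate is Horizon Financial at 20.659%.

Horizon Financial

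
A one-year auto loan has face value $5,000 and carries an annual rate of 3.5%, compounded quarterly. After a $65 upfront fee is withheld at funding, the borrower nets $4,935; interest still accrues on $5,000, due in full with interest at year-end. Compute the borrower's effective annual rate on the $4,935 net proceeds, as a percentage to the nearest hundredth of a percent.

Amount owed after one year: 5,000 × (1 + 0.035/4)^4 = 5,000 × 1.035462 = $5,177.31.
Effective rate on net proceeds: 5,177.31 / 4,935 − 1 = 0.049100 = 4.91%.

4.91%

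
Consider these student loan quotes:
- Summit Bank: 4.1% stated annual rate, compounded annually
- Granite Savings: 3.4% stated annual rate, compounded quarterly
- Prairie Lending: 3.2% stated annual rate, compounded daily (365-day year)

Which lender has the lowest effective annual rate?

Prairie Lending

Summit Bank: compounded annually, EAR = 4.100%
Granite Savings: (1 + 0.034/4)^4 − 1 = 3.444%
Prairie Lending: (1 + 0.032/365)^365 − 1 = 3.252%
The lowest effective annual rate is Prairie Lending at 3.252%.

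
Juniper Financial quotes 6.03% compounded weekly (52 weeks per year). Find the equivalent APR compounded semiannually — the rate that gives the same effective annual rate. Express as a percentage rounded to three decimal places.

EAR = (1 + 0.0603/52)^52 − 1 = 0.062118.
Solve (1 + r/2)^2 = 1.062118: r/2 = 1.062118^(1/2) − 1 = 0.030591, so r = 0.061182 = 6.118%.

6.118%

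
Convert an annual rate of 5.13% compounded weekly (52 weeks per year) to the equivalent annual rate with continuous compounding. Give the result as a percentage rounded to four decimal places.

5.1275%

EAR = (1 + 0.0513/52)^52 − 1 = 0.052612.
Equivalent continuous rate: r = ln(1 + 0.052612) = 0.051275 = 5.1275%.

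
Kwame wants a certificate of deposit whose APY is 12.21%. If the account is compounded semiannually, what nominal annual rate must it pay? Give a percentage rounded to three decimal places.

11.858%

(1 + r/2)^2 − 1 = 0.1221, so 1 + r/2 = 1.1221^(1/2).
r/2 = 0.059292, so r = 0.118584 = 11.858%.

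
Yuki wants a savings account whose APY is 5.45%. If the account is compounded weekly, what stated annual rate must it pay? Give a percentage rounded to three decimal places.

5.309%

(1 + r/52)^52 − 1 = 0.0545, so 1 + r/52 = 1.0545^(1/52).
r/52 = 0.001021, so r = 0.053094 = 5.309%.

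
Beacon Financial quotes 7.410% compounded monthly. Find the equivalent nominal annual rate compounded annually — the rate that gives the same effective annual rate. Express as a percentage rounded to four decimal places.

EAR = (1 + 0.07410/12)^12 − 1 = 0.076669.
Compounded annually, the equivalent nominal rate is the EAR itself: 7.6669%.

7.6669%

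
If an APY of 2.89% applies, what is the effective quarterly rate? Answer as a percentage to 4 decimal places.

0.7148%

The per-quarter rate i satisfies (1 + i)^4 = 1 + 0.0289.
i = 1.0289^(1/4) − 1 = 0.0071480 = 0.7148%.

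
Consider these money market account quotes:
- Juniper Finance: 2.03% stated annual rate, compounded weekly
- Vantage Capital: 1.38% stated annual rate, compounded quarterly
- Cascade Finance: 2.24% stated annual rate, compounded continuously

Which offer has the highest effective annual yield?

Juniper Finance: (1 + 0.0203/52)^52 − 1 = 2.050%
Vantage Capital: (1 + 0.0138/4)^4 − 1 = 1.387%
Cascade Finance: e^0.0224 − 1 = 2.265%
The highest effective annual rate is Cascade Finance at 2.265%.

Cascade Finance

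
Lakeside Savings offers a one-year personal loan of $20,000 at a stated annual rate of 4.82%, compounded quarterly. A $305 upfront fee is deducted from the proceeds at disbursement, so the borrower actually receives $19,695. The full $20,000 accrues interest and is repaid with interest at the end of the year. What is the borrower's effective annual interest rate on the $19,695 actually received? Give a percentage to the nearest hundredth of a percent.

6.53%

Amount owed after one year: 20,000 × (1 + 0.0482/4)^4 = 20,000 × 1.049078 = $20,981.56.
Effective rate on net proceeds: 20,981.56 / 19,695 − 1 = 0.065324 = 6.53%.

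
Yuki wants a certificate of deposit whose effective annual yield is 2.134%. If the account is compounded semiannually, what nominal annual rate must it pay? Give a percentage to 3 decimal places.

2.123%

(1 + r/2)^2 − 1 = 0.02134, so 1 + r/2 = 1.02134^(1/2).
r/2 = 0.010614, so r = 0.021227 = 2.123%.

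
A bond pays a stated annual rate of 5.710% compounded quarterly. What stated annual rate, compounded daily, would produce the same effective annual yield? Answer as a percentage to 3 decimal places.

EAR = (1 + 0.05710/4)^4 − 1 = 0.058334.
Solve (1 + r/365)^365 = 1.058334: r/365 = 1.058334^(1/365) − 1 = 0.000155, so r = 0.056701 = 5.670%.

5.670%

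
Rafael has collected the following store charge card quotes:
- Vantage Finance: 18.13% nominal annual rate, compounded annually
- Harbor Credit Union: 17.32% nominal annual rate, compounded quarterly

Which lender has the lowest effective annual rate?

Vantage Finance: compounded annually, EAR = 18.130%
Harbor Credit Union: (1 + 0.1732/4)^4 − 1 = 18.478%
The lowest effective annual rate is Vantage Finance at 18.130%.

Vantage Finance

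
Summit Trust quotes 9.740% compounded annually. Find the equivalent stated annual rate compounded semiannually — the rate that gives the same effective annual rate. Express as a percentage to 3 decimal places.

9.514%

Compounded annually, EAR = nominal = 0.097400.
Solve (1 + r/2)^2 = 1.097400: r/2 = 1.097400^(1/2) − 1 = 0.047569, so r = 0.095137 = 9.514%.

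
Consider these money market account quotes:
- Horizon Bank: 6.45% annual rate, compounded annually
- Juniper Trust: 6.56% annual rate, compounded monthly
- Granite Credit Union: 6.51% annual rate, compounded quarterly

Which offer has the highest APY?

Horizon Bank: compounded annually, EAR = 6.450%
Juniper Trust: (1 + 0.0656/12)^12 − 1 = 6.761%
Granite Credit Union: (1 + 0.0651/4)^4 − 1 = 6.671%
The highest effective annual rate is Juniper Trust at 6.761%.

Juniper Trust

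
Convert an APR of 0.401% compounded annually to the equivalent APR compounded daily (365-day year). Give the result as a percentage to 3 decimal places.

0.400%

Compounded annually, EAR = nominal = 0.004010.
Solve (1 + r/365)^365 = 1.004010: r/365 = 1.004010^(1/365) − 1 = 0.000011, so r = 0.004002 = 0.400%.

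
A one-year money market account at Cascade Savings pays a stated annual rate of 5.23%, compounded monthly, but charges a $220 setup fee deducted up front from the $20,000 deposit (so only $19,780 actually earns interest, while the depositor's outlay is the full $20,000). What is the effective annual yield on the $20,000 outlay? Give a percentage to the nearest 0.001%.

4.198%

Value after one year: 19,780 × (1 + 0.0523/12)^12 = 19,780 × 1.053572 = $20,839.66.
Effective yield on the $20,000 outlay: 20,839.66 / 20,000 − 1 = 0.041983 = 4.198%.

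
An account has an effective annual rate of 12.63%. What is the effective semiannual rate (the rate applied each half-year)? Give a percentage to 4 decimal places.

The per-half-year rate i satisfies (1 + i)^2 = 1 + 0.1263.
i = 1.1263^(1/2) − 1 = 0.0612728 = 6.1273%.

6.1273%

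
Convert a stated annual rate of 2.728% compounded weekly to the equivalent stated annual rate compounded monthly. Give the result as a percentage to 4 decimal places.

2.7304%

EAR = (1 + 0.02728/52)^52 − 1 = 0.027648.
Solve (1 + r/12)^12 = 1.027648: r/12 = 1.027648^(1/12) − 1 = 0.002275, so r = 0.027304 = 2.7304%.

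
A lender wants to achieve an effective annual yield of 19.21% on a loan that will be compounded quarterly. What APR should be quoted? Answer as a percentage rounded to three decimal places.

(1 + r/4)^4 − 1 = 0.1921, so 1 + r/4 = 1.1921^(1/4).
r/4 = 0.044908, so r = 0.179633 = 17.963%.

17.963%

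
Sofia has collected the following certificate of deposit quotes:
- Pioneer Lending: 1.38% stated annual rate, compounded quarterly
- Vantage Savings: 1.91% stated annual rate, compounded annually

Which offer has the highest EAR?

Vantage Savings

Pioneer Lending: (1 + 0.0138/4)^4 − 1 = 1.387%
Vantage Savings: compounded annually, EAR = 1.910%
The highest effective annual rate is Vantage Savings at 1.910%.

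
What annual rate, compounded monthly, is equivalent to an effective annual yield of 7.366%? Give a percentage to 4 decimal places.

7.1284%

(1 + r/12)^12 − 1 = 0.07366, so 1 + r/12 = 1.07366^(1/12).
r/12 = 0.005940, so r = 0.071284 = 7.1284%.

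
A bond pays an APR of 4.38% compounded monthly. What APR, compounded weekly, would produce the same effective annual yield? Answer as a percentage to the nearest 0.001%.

EAR = (1 + 0.0438/12)^12 − 1 = 0.044690.
Solve (1 + r/52)^52 = 1.044690: r/52 = 1.044690^(1/52) − 1 = 0.000841, so r = 0.043739 = 4.374%.

4.374%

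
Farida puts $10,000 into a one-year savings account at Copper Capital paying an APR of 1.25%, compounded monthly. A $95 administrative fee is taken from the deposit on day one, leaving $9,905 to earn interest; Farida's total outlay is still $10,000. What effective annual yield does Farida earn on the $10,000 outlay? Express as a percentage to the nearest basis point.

0.30%

Value after one year: 9,905 × (1 + 0.0125/12)^12 = 9,905 × 1.012572 = $10,029.52.
Effective yield on the $10,000 outlay: 10,029.52 / 10,000 − 1 = 0.002952 = 0.30%.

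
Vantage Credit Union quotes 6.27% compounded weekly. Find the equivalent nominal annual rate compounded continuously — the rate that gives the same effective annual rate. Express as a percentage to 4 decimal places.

6.2662%

EAR = (1 + 0.0627/52)^52 − 1 = 0.064667.
Equivalent continuous rate: r = ln(1 + 0.064667) = 0.062662 = 6.2662%.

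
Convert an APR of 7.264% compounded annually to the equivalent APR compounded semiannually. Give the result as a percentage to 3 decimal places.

Compounded annually, EAR = nominal = 0.072640.
Solve (1 + r/2)^2 = 1.072640: r/2 = 1.072640^(1/2) − 1 = 0.035683, so r = 0.071367 = 7.137%.

7.137%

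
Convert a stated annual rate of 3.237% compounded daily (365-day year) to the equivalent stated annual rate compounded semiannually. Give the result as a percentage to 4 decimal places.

EAR = (1 + 0.03237/365)^365 − 1 = 0.032898.
Solve (1 + r/2)^2 = 1.032898: r/2 = 1.032898^(1/2) − 1 = 0.016316, so r = 0.032632 = 3.2632%.

3.2632%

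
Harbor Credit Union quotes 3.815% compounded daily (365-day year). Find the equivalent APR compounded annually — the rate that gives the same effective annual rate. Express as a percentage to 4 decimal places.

EAR = (1 + 0.03815/365)^365 − 1 = 0.038885.
Compounded annually, the equivalent nominal rate is the EAR itself: 3.8885%.

3.8885%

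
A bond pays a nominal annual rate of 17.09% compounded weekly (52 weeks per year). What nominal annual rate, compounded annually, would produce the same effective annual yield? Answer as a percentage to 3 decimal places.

18.604%

EAR = (1 + 0.1709/52)^52 − 1 = 0.186040.
Compounded annually, the equivalent nominal rate is the EAR itself: 18.604%.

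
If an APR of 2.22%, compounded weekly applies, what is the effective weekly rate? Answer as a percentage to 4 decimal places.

With a nominal annual rate compounded weekly, the periodic rate is the nominal rate divided by 52.
i = 0.0222 / 52 = 0.0004269 = 0.0427%.

0.0427%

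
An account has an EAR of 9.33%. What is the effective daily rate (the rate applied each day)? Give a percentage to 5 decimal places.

0.02444%

The per-day rate i satisfies (1 + i)^365 = 1 + 0.0933.
i = 1.0933^(1/365) − 1 = 0.0002444 = 0.02444%.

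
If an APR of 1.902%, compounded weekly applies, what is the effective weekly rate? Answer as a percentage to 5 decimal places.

0.03658%

With a nominal annual rate compounded weekly, the periodic rate is the nominal rate divided by 52.
i = 0.01902 / 52 = 0.0003658 = 0.03658%.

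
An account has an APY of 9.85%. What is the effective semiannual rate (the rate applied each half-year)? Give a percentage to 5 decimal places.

4.80935%

The per-half-year rate i satisfies (1 + i)^2 = 1 + 0.0985.
i = 1.0985^(1/2) − 1 = 0.0480935 = 4.80935%.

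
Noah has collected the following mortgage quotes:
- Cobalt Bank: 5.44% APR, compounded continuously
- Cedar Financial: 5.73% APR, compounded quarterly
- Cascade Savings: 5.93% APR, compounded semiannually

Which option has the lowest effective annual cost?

Cobalt Bank

Cobalt Bank: e^0.0544 − 1 = 5.591%
Cedar Financial: (1 + 0.0573/4)^4 − 1 = 5.854%
Cascade Savings: (1 + 0.0593/2)^2 − 1 = 6.018%
The lowest effective annual rate is Cobalt Bank at 5.591%.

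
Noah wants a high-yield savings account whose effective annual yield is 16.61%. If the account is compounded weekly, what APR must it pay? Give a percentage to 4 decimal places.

15.3892%

(1 + r/52)^52 − 1 = 0.1661, so 1 + r/52 = 1.1661^(1/52).
r/52 = 0.002959, so r = 0.153892 = 15.3892%.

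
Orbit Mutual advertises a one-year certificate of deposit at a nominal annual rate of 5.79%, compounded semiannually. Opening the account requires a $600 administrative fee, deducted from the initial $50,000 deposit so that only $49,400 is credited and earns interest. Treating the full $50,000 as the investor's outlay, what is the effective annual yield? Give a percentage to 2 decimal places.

Value after one year: 49,400 × (1 + 0.0579/2)^2 = 49,400 × 1.058738 = $52,301.66.
Effective yield on the $50,000 outlay: 52,301.66 / 50,000 − 1 = 0.046033 = 4.60%.

4.60%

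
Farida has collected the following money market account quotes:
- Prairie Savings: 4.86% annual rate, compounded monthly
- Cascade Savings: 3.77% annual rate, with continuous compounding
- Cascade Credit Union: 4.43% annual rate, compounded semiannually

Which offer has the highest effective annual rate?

Prairie Savings

Prairie Savings: (1 + 0.0486/12)^12 − 1 = 4.970%
Cascade Savings: e^0.0377 − 1 = 3.842%
Cascade Credit Union: (1 + 0.0443/2)^2 − 1 = 4.479%
The highest effective annual rate is Prairie Savings at 4.970%.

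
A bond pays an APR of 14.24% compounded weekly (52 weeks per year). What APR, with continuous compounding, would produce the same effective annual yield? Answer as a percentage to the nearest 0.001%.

EAR = (1 + 0.1424/52)^52 − 1 = 0.152813.
Equivalent continuous rate: r = ln(1 + 0.152813) = 0.142205 = 14.221%.

14.221%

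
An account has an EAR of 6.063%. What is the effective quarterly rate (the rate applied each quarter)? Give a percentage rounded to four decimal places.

The per-quarter rate i satisfies (1 + i)^4 = 1 + 0.06063.
i = 1.06063^(1/4) − 1 = 0.0148246 = 1.4825%.

1.4825%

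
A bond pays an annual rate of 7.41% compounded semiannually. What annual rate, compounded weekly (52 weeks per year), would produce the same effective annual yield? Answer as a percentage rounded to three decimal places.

EAR = (1 + 0.0741/2)^2 − 1 = 0.075473.
Solve (1 + r/52)^52 = 1.075473: r/52 = 1.075473^(1/52) − 1 = 0.001400, so r = 0.072811 = 7.281%.

7.281%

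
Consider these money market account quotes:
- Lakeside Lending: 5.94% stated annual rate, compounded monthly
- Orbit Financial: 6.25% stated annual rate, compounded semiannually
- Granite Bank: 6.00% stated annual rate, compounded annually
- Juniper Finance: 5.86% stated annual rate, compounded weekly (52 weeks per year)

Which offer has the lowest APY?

Granite Bank

Lakeside Lending: (1 + 0.0594/12)^12 − 1 = 6.104%
Orbit Financial: (1 + 0.0625/2)^2 − 1 = 6.348%
Granite Bank: compounded annually, EAR = 6.000%
Juniper Finance: (1 + 0.0586/52)^52 − 1 = 6.032%
The lowest effective annual rate is Granite Bank at 6.000%.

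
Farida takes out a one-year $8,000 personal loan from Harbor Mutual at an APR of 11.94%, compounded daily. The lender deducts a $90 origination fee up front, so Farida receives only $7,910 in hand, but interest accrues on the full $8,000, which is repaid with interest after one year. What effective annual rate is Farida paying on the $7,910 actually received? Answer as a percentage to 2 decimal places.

Amount owed after one year: 8,000 × (1 + 0.1194/365)^365 = 8,000 × 1.126799 = $9,014.39.
Effective rate on net proceeds: 9,014.39 / 7,910 − 1 = 0.139619 = 13.96%.

13.96%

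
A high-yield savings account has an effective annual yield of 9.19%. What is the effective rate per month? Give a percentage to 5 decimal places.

The per-month rate i satisfies (1 + i)^12 = 1 + 0.0919.
i = 1.0919^(1/12) − 1 = 0.0073535 = 0.73535%.

0.73535%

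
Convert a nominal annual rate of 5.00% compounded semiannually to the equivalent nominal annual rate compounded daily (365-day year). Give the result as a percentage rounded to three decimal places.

EAR = (1 + 0.0500/2)^2 − 1 = 0.050625.
Solve (1 + r/365)^365 = 1.050625: r/365 = 1.050625^(1/365) − 1 = 0.000135, so r = 0.049389 = 4.939%.

4.939%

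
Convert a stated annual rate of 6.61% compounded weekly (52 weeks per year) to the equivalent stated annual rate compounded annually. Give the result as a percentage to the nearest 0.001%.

EAR = (1 + 0.0661/52)^52 − 1 = 0.068289.
Compounded annually, the equivalent nominal rate is the EAR itself: 6.829%.

6.829%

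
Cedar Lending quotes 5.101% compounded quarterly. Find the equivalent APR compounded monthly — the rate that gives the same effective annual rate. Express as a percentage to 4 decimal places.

EAR = (1 + 0.05101/4)^4 − 1 = 0.051994.
Solve (1 + r/12)^12 = 1.051994: r/12 = 1.051994^(1/12) − 1 = 0.004233, so r = 0.050795 = 5.0795%.

5.0795%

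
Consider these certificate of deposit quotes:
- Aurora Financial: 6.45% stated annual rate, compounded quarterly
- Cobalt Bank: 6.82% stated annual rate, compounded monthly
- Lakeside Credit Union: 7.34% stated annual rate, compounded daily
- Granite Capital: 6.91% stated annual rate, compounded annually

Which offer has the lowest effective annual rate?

Aurora Financial: (1 + 0.0645/4)^4 − 1 = 6.608%
Cobalt Bank: (1 + 0.0682/12)^12 − 1 = 7.037%
Lakeside Credit Union: (1 + 0.0734/365)^365 − 1 = 7.615%
Granite Capital: compounded annually, EAR = 6.910%
The lowest effective annual rate is Aurora Financial at 6.608%.

Aurora Financial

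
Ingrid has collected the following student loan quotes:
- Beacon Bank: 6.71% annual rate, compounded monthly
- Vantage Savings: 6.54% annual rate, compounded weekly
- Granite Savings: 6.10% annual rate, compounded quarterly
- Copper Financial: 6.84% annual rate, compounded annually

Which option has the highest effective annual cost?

Beacon Bank: (1 + 0.0671/12)^12 − 1 = 6.920%
Vantage Savings: (1 + 0.0654/52)^52 − 1 = 6.754%
Granite Savings: (1 + 0.0610/4)^4 − 1 = 6.241%
Copper Financial: compounded annually, EAR = 6.840%
The highest effective annual rate is Beacon Bank at 6.920%.

Beacon Bank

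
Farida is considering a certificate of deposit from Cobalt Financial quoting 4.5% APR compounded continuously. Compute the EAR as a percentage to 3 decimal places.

With continuous compounding, EAR = e^0.045 − 1.
e^0.045 = 1.046028, so EAR = 0.046028 = 4.603%.

4.603%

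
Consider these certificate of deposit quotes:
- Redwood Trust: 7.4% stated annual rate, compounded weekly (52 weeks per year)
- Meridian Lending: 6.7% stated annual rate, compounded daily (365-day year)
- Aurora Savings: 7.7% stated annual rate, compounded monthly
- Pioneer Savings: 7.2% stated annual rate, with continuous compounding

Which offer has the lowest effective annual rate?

Meridian Lending

Redwood Trust: (1 + 0.074/52)^52 − 1 = 7.675%
Meridian Lending: (1 + 0.067/365)^365 − 1 = 6.929%
Aurora Savings: (1 + 0.077/12)^12 − 1 = 7.978%
Pioneer Savings: e^0.072 − 1 = 7.466%
The lowest effective annual rate is Meridian Lending at 6.929%.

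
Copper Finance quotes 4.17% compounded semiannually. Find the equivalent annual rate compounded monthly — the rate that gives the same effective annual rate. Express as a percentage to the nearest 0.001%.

EAR = (1 + 0.0417/2)^2 − 1 = 0.042135.
Solve (1 + r/12)^12 = 1.042135: r/12 = 1.042135^(1/12) − 1 = 0.003445, so r = 0.041342 = 4.134%.

4.134%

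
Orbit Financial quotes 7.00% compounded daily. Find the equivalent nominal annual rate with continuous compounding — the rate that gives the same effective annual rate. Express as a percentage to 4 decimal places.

6.9993%

EAR = (1 + 0.0700/365)^365 − 1 = 0.072501.
Equivalent continuous rate: r = ln(1 + 0.072501) = 0.069993 = 6.9993%.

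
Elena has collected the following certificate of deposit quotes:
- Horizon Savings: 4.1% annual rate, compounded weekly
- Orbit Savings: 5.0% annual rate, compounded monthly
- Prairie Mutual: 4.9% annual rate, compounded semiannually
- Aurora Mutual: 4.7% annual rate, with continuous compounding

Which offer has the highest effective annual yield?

Orbit Savings

Horizon Savings: (1 + 0.041/52)^52 − 1 = 4.184%
Orbit Savings: (1 + 0.050/12)^12 − 1 = 5.116%
Prairie Mutual: (1 + 0.049/2)^2 − 1 = 4.960%
Aurora Mutual: e^0.047 − 1 = 4.812%
The highest effective annual rate is Orbit Savings at 5.116%.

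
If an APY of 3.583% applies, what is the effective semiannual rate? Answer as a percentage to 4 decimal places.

1.7757%

The per-half-year rate i satisfies (1 + i)^2 = 1 + 0.03583.
i = 1.03583^(1/2) − 1 = 0.0177573 = 1.7757%.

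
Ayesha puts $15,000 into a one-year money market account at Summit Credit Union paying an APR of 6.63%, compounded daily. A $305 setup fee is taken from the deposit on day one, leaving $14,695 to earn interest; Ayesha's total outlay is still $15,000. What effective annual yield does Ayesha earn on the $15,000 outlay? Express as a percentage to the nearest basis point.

Value after one year: 14,695 × (1 + 0.0663/365)^365 = 14,695 × 1.068541 = $15,702.21.
Effective yield on the $15,000 outlay: 15,702.21 / 15,000 − 1 = 0.046814 = 4.68%.

4.68%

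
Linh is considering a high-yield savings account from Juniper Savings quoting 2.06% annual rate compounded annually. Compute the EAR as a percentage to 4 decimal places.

2.0600%

Annual compounding means the effective rate equals the nominal rate: 2.0600%.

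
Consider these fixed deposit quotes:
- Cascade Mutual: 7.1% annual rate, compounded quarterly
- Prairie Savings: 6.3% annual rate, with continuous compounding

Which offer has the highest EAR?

Cascade Mutual

Cascade Mutual: (1 + 0.071/4)^4 − 1 = 7.291%
Prairie Savings: e^0.063 − 1 = 6.503%
The highest effective annual rate is Cascade Mutual at 7.291%.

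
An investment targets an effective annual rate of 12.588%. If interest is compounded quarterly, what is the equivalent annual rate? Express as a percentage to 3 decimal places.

(1 + r/4)^4 − 1 = 0.12588, so 1 + r/4 = 1.12588^(1/4).
r/4 = 0.030085, so r = 0.120340 = 12.034%.

12.034%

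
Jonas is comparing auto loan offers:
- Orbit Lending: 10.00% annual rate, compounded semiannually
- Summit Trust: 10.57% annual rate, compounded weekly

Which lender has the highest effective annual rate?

Orbit Lending: (1 + 0.1000/2)^2 − 1 = 10.250%
Summit Trust: (1 + 0.1057/52)^52 − 1 = 11.137%
The highest effective annual rate is Summit Trust at 11.137%.

Summit Trust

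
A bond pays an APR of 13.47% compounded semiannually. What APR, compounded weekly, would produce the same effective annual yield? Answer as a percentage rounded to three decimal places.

13.052%

EAR = (1 + 0.1347/2)^2 − 1 = 0.139236.
Solve (1 + r/52)^52 = 1.139236: r/52 = 1.139236^(1/52) − 1 = 0.002510, so r = 0.130521 = 13.052%.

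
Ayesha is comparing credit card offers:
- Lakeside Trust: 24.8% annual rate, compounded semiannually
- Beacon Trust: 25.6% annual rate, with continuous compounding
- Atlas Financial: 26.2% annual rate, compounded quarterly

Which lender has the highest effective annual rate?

Lakeside Trust: (1 + 0.248/2)^2 − 1 = 26.338%
Beacon Trust: e^0.256 − 1 = 29.175%
Atlas Financial: (1 + 0.262/4)^4 − 1 = 28.888%
The highest effective annual rate is Beacon Trust at 29.175%.

Beacon Trust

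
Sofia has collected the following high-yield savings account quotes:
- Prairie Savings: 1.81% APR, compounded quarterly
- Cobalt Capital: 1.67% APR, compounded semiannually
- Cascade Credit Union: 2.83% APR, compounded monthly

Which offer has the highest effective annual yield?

Cascade Credit Union

Prairie Savings: (1 + 0.0181/4)^4 − 1 = 1.822%
Cobalt Capital: (1 + 0.0167/2)^2 − 1 = 1.677%
Cascade Credit Union: (1 + 0.0283/12)^12 − 1 = 2.867%
The highest effective annual rate is Cascade Credit Union at 2.867%.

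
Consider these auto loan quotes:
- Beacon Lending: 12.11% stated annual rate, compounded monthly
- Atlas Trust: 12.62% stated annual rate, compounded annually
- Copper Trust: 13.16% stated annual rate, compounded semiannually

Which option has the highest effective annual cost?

Beacon Lending: (1 + 0.1211/12)^12 − 1 = 12.805%
Atlas Trust: compounded annually, EAR = 12.620%
Copper Trust: (1 + 0.1316/2)^2 − 1 = 13.593%
The highest effective annual rate is Copper Trust at 13.593%.

Copper Trust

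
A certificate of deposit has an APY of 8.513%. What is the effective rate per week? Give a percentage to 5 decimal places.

0.15724%

The per-week rate i satisfies (1 + i)^52 = 1 + 0.08513.
i = 1.08513^(1/52) − 1 = 0.0015724 = 0.15724%.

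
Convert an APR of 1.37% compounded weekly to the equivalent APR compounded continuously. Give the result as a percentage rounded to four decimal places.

1.3698%

EAR = (1 + 0.0137/52)^52 − 1 = 0.013792.
Equivalent continuous rate: r = ln(1 + 0.013792) = 0.013698 = 1.3698%.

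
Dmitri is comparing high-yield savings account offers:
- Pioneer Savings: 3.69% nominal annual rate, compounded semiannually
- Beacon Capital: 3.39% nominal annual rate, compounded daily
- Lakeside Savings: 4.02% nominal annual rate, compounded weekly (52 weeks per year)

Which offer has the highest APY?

Lakeside Savings

Pioneer Savings: (1 + 0.0369/2)^2 − 1 = 3.724%
Beacon Capital: (1 + 0.0339/365)^365 − 1 = 3.448%
Lakeside Savings: (1 + 0.0402/52)^52 − 1 = 4.100%
The highest effective annual rate is Lakeside Savings at 4.100%.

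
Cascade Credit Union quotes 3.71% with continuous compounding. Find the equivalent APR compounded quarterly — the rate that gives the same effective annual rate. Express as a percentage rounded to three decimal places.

EAR under continuous compounding: e^0.0371 − 1 = 0.037797.
Solve (1 + r/4)^4 = 1.037797: r/4 = 1.037797^(1/4) − 1 = 0.009318, so r = 0.037273 = 3.727%.

3.727%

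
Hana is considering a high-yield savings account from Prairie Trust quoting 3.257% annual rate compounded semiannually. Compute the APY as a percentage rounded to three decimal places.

EAR = (1 + 0.03257/2)^2 − 1.
= 1.032835 − 1 = 3.284%.

3.284%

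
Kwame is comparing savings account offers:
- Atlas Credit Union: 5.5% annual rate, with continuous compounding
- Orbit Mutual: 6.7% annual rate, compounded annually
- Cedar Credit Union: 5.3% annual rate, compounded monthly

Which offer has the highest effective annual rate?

Orbit Mutual

Atlas Credit Union: e^0.055 − 1 = 5.654%
Orbit Mutual: compounded annually, EAR = 6.700%
Cedar Credit Union: (1 + 0.053/12)^12 − 1 = 5.431%
The highest effective annual rate is Orbit Mutual at 6.700%.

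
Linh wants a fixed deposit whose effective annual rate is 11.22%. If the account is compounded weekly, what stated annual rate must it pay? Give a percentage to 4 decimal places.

(1 + r/52)^52 − 1 = 0.1122, so 1 + r/52 = 1.1122^(1/52).
r/52 = 0.002047, so r = 0.106449 = 10.6449%.

10.6449%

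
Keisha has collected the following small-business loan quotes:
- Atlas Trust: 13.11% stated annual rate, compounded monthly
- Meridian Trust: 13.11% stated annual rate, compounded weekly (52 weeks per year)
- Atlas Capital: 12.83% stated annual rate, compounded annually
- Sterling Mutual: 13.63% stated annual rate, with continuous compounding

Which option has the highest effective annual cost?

Atlas Trust: (1 + 0.1311/12)^12 − 1 = 13.927%
Meridian Trust: (1 + 0.1311/52)^52 − 1 = 13.989%
Atlas Capital: compounded annually, EAR = 12.830%
Sterling Mutual: e^0.1363 − 1 = 14.603%
The highest effective annual rate is Sterling Mutual at 14.603%.

Sterling Mutual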